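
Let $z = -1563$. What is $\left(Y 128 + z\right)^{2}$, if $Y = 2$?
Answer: $1708249$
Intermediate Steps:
$\left(Y 128 + z\right)^{2} = \left(2 \cdot 128 - 1563\right)^{2} = \left(256 - 1563\right)^{2} = \left(-1307\right)^{2} = 1708249$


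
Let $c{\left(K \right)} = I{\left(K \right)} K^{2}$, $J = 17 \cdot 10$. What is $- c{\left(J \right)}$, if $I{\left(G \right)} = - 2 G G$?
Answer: $1670420000$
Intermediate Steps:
$J = 170$
$I{\left(G \right)} = - 2 G^{2}$
$c{\left(K \right)} = - 2 K^{4}$ ($c{\left(K \right)} = - 2 K^{2} K^{2} = - 2 K^{4}$)
$- c{\left(J \right)} = - \left(-2\right) 170^{4} = - \left(-2\right) 835210000 = \left(-1\right) \left(-1670420000\right) = 1670420000$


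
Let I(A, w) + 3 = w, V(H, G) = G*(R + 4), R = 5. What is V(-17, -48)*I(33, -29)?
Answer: 13824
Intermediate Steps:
V(H, G) = 9*G (V(H, G) = G*(5 + 4) = G*9 = 9*G)
I(A, w) = -3 + w
V(-17, -48)*I(33, -29) = (9*(-48))*(-3 - 29) = -432*(-32) = 13824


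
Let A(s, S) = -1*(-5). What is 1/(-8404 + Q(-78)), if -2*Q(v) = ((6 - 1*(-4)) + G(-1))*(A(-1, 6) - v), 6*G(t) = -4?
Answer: -3/26374 ≈ -0.00011375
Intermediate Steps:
A(s, S) = 5
G(t) = -2/3 (G(t) = (1/6)*(-4) = -2/3)
Q(v) = -70/3 + 14*v/3 (Q(v) = -((6 - 1*(-4)) - 2/3)*(5 - v)/2 = -((6 + 4) - 2/3)*(5 - v)/2 = -(10 - 2/3)*(5 - v)/2 = -14*(5 - v)/3 = -(140/3 - 28*v/3)/2 = -70/3 + 14*v/3)
1/(-8404 + Q(-78)) = 1/(-8404 + (-70/3 + (14/3)*(-78))) = 1/(-8404 + (-70/3 - 364)) = 1/(-8404 - 1162/3) = 1/(-26374/3) = -3/26374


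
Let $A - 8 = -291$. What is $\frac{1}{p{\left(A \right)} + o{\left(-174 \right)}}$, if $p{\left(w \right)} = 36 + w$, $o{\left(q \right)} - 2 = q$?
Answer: $- \frac{1}{419} \approx -0.0023866$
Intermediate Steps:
$A = -283$ ($A = 8 - 291 = -283$)
$o{\left(q \right)} = 2 + q$
$\frac{1}{p{\left(A \right)} + o{\left(-174 \right)}} = \frac{1}{\left(36 - 283\right) + \left(2 - 174\right)} = \frac{1}{-247 - 172} = \frac{1}{-419} = - \frac{1}{419}$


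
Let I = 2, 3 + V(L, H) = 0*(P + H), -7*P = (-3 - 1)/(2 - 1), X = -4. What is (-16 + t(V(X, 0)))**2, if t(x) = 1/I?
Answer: 961/4 ≈ 240.25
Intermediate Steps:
P = 4/7 (P = -(-3 - 1)/(7*(2 - 1)) = -(-4)/(7*1) = -(-4)/7 = -1/7*(-4) = 4/7 ≈ 0.57143)
V(L, H) = -3 (V(L, H) = -3 + 0*(4/7 + H) = -3 + 0 = -3)
t(x) = 1/2
(-16 + t(V(X, 0)))**2 = (-16 + 1/2)**2 = (-31/2)**2 = 961/4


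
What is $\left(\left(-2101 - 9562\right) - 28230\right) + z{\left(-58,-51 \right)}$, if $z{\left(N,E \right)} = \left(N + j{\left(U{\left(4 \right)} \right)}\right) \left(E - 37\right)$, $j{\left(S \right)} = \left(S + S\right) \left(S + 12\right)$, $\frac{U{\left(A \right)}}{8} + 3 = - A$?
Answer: $-468453$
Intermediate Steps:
$U{\left(A \right)} = -24 - 8 A$ ($U{\left(A \right)} = -24 + 8 \left(- A\right) = -24 - 8 A$)
$j{\left(S \right)} = 2 S \left(12 + S\right)$
$z{\left(N,E \right)} = \left(-37 + E\right) \left(4928 + N\right)$ ($z{\left(N,E \right)} = \left(N + 2 \left(-24 - 32\right) \left(12 - 56\right)\right) \left(E - 37\right) = \left(N + 2 \left(-24 - 32\right) \left(12 - 56\right)\right) \left(-37 + E\right) = \left(N + 2 \left(-56\right) \left(12 - 56\right)\right) \left(-37 + E\right) = \left(N + 2 \left(-56\right) \left(-44\right)\right) \left(-37 + E\right) = \left(N + 4928\right) \left(-37 + E\right) = \left(4928 + N\right) \left(-37 + E\right) = \left(-37 + E\right) \left(4928 + N\right)$)
$\left(\left(-2101 - 9562\right) - 28230\right) + z{\left(-58,-51 \right)} = \left(\left(-2101 - 9562\right) - 28230\right) - 428560 = \left(-11663 - 28230\right) + \left(-182336 + 2146 - 251328 + 2958\right) = -39893 - 428560 = -468453$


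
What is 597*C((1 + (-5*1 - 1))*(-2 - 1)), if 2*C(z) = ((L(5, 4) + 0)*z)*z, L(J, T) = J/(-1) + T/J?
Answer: -564165/2 ≈ -2.8208e+5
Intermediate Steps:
L(J, T) = -J + T/J (L(J, T) = J*(-1) + T/J = -J + T/J)
C(z) = -21*z**2/10 (C(z) = ((((-1*5 + 4/5) + 0)*z)*z)/2 = ((((-5 + 4*(1/5)) + 0)*z)*z)/2 = ((((-5 + 4/5) + 0)*z)*z)/2 = (((-21/5 + 0)*z)*z)/2 = ((-21*z/5)*z)/2 = (-21*z**2/5)/2 = -21*z**2/10)
597*C((1 + (-5*1 - 1))*(-2 - 1)) = 597*(-21*(1 + (-5*1 - 1))**2*(-2 - 1)**2/10) = 597*(-21*9*(1 + (-5 - 1))**2/10) = 597*(-21*9*(1 - 6)**2/10) = 597*(-21*(-5*(-3))**2/10) = 597*(-21/10*15**2) = 597*(-21/10*225) = 597*(-945/2) = -564165/2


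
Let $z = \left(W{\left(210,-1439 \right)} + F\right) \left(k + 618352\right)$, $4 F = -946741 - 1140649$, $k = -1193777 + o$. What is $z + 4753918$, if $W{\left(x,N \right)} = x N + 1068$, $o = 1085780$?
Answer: $- \frac{840003690509}{2} \approx -4.2 \cdot 10^{11}$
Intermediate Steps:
$W{\left(x,N \right)} = 1068 + N x$ ($W{\left(x,N \right)} = N x + 1068 = 1068 + N x$)
$k = -107997$ ($k = -1193777 + 1085780 = -107997$)
$F = - \frac{1043695}{2}$ ($F = \frac{-946741 - 1140649}{4} = \frac{1}{4} \left(-2087390\right) = - \frac{1043695}{2} \approx -5.2185 \cdot 10^{5}$)
$z = - \frac{840013198345}{2}$ ($z = \left(\left(1068 - 302190\right) - \frac{1043695}{2}\right) \left(-107997 + 618352\right) = \left(\left(1068 - 302190\right) - \frac{1043695}{2}\right) 510355 = \left(-301122 - \frac{1043695}{2}\right) 510355 = \left(- \frac{1645939}{2}\right) 510355 = - \frac{840013198345}{2} \approx -4.2001 \cdot 10^{11}$)
$z + 4753918 = - \frac{840013198345}{2} + 4753918 = - \frac{840003690509}{2}$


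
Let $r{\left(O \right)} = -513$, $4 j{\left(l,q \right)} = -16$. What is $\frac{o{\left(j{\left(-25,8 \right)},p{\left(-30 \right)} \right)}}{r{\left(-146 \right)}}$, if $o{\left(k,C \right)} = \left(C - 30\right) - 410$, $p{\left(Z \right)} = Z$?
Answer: $\frac{470}{513} \approx 0.91618$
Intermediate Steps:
$j{\left(l,q \right)} = -4$ ($j{\left(l,q \right)} = \frac{1}{4} \left(-16\right) = -4$)
$o{\left(k,C \right)} = -440 + C$ ($o{\left(k,C \right)} = \left(-30 + C\right) - 410 = -440 + C$)
$\frac{o{\left(j{\left(-25,8 \right)},p{\left(-30 \right)} \right)}}{r{\left(-146 \right)}} = \frac{-440 - 30}{-513} = \left(-470\right) \left(- \frac{1}{513}\right) = \frac{470}{513}$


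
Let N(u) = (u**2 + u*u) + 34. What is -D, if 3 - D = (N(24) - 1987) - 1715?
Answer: -2519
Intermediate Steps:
N(u) = 34 + 2*u**2 (N(u) = (u**2 + u**2) + 34 = 2*u**2 + 34 = 34 + 2*u**2)
D = 2519 (D = 3 - (((34 + 2*24**2) - 1987) - 1715) = 3 - (((34 + 2*576) - 1987) - 1715) = 3 - (((34 + 1152) - 1987) - 1715) = 3 - ((1186 - 1987) - 1715) = 3 - (-801 - 1715) = 3 - 1*(-2516) = 3 + 2516 = 2519)
-D = -1*2519 = -2519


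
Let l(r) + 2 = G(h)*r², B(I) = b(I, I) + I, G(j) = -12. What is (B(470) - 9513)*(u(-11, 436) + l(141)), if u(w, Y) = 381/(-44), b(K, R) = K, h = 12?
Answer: 89996242001/44 ≈ 2.0454e+9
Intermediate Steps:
u(w, Y) = -381/44 (u(w, Y) = 381*(-1/44) = -381/44)
B(I) = 2*I (B(I) = I + I = 2*I)
l(r) = -2 - 12*r²
(B(470) - 9513)*(u(-11, 436) + l(141)) = (2*470 - 9513)*(-381/44 + (-2 - 12*141²)) = (940 - 9513)*(-381/44 + (-2 - 12*19881)) = -8573*(-381/44 + (-2 - 238572)) = -8573*(-381/44 - 238574) = -8573*(-10497637/44) = 89996242001/44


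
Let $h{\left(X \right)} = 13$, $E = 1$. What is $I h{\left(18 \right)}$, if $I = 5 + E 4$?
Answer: $117$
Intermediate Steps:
$I = 9$ ($I = 5 + 1 \cdot 4 = 5 + 4 = 9$)
$I h{\left(18 \right)} = 9 \cdot 13 = 117$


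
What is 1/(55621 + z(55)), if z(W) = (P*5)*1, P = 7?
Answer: 1/55656 ≈ 1.7968e-5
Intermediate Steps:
z(W) = 35 (z(W) = (7*5)*1 = 35*1 = 35)
1/(55621 + z(55)) = 1/(55621 + 35) = 1/55656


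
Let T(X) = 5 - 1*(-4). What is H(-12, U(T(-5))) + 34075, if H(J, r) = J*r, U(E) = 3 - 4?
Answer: 34087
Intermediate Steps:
T(X) = 9 (T(X) = 5 + 4 = 9)
U(E) = -1
H(-12, U(T(-5))) + 34075 = -12*(-1) + 34075 = 12 + 34075 = 34087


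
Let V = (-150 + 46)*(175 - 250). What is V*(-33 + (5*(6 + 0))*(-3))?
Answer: -959400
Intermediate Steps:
V = 7800 (V = -104*(-75) = 7800)
V*(-33 + (5*(6 + 0))*(-3)) = 7800*(-33 + (5*(6 + 0))*(-3)) = 7800*(-33 + (5*6)*(-3)) = 7800*(-33 + 30*(-3)) = 7800*(-33 - 90) = 7800*(-123) = -959400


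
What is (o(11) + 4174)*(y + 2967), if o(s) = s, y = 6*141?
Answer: 15957405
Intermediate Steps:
y = 846
(o(11) + 4174)*(y + 2967) = (11 + 4174)*(846 + 2967) = 4185*3813 = 15957405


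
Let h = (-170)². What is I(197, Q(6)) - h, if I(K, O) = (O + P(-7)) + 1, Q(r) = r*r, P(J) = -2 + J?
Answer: -28872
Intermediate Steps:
Q(r) = r²
I(K, O) = -8 + O (I(K, O) = (O + (-2 - 7)) + 1 = (O - 9) + 1 = (-9 + O) + 1 = -8 + O)
h = 28900
I(197, Q(6)) - h = (-8 + 6²) - 1*28900 = (-8 + 36) - 28900 = 28 - 28900 = -28872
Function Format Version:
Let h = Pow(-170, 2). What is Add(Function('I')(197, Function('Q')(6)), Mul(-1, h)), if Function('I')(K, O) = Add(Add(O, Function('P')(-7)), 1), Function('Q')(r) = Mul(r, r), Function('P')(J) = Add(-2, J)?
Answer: -28872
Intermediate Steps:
Function('Q')(r) = Pow(r, 2)
Function('I')(K, O) = Add(-8, O) (Function('I')(K, O) = Add(Add(O, Add(-2, -7)), 1) = Add(Add(O, -9), 1) = Add(Add(-9, O), 1) = Add(-8, O))
h = 28900
Add(Function('I')(197, Function('Q')(6)), Mul(-1, h)) = Add(Add(-8, Pow(6, 2)), Mul(-1, 28900)) = Add(Add(-8, 36), -28900) = Add(28, -28900) = -28872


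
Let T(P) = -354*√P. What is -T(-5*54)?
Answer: 1062*I*√30 ≈ 5816.8*I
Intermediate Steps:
-T(-5*54) = -(-354)*√(-5*54) = -(-354)*√(-270) = -(-354)*3*I*√30 = -(-1062)*I*√30 = 1062*I*√30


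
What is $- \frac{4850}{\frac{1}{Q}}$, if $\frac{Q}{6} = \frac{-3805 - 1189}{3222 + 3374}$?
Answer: $\frac{374550}{17} \approx 22032.0$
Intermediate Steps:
$Q = - \frac{7491}{1649}$ ($Q = 6 \frac{-3805 - 1189}{3222 + 3374} = 6 \left(- \frac{4994}{6596}\right) = 6 \left(\left(-4994\right) \frac{1}{6596}\right) = 6 \left(- \frac{2497}{3298}\right) = - \frac{7491}{1649} \approx -4.5428$)
$- \frac{4850}{\frac{1}{Q}} = - \frac{4850}{\frac{1}{- \frac{7491}{1649}}} = - \frac{4850}{- \frac{1649}{7491}} = \left(-4850\right) \left(- \frac{7491}{1649}\right) = \frac{374550}{17}$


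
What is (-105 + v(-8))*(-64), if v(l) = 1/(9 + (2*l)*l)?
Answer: 920576/137 ≈ 6719.5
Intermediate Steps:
v(l) = 1/(9 + 2*l**2)
(-105 + v(-8))*(-64) = (-105 + 1/(9 + 2*(-8)**2))*(-64) = (-105 + 1/(9 + 2*64))*(-64) = (-105 + 1/(9 + 128))*(-64) = (-105 + 1/137)*(-64) = -14384/137*(-64) = 920576/137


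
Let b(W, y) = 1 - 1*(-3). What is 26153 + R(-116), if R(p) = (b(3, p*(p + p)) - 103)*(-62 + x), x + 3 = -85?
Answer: 41003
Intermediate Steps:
x = -88 (x = -3 - 85 = -88)
b(W, y) = 4 (b(W, y) = 1 + 3 = 4)
R(p) = 14850 (R(p) = (4 - 103)*(-62 - 88) = -99*(-150) = 14850)
26153 + R(-116) = 26153 + 14850 = 41003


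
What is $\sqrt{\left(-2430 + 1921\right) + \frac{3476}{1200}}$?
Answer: $\frac{i \sqrt{455493}}{30} \approx 22.497 i$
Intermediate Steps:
$\sqrt{\left(-2430 + 1921\right) + \frac{3476}{1200}} = \sqrt{-509 + 3476 \cdot \frac{1}{1200}} = \sqrt{-509 + \frac{869}{300}} = \sqrt{- \frac{151831}{300}} = \frac{i \sqrt{455493}}{30}$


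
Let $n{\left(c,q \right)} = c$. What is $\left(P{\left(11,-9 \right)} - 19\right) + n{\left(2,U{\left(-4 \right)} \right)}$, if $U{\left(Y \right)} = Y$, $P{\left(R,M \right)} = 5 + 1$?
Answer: $-11$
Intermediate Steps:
$P{\left(R,M \right)} = 6$
$\left(P{\left(11,-9 \right)} - 19\right) + n{\left(2,U{\left(-4 \right)} \right)} = \left(6 - 19\right) + 2 = -13 + 2 = -11$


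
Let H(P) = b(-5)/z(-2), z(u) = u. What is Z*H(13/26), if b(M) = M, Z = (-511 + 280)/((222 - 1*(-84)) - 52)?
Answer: -1155/508 ≈ -2.2736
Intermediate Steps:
Z = -231/254 (Z = -231/((222 + 84) - 52) = -231/(306 - 52) = -231/254 ≈ -0.90945)
H(P) = 5/2 (H(P) = -5/(-2) = -5*(-1/2) = 5/2)
Z*H(13/26) = -231/254*5/2 = -1155/508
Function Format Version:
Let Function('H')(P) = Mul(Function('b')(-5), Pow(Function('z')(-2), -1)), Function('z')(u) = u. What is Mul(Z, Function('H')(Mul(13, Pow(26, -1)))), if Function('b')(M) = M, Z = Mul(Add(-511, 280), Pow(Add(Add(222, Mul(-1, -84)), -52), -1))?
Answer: Rational(-1155, 508) ≈ -2.2736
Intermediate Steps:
Z = Rational(-231, 254) (Z = Mul(-231, Pow(Add(Add(222, 84), -52), -1)) = Mul(-231, Pow(Add(306, -52), -1)) = Mul(-231, Pow(254, -1)) = Mul(-231, Rational(1, 254)) = Rational(-231, 254) ≈ -0.90945)
Function('H')(P) = Rational(5, 2) (Function('H')(P) = Mul(-5, Pow(-2, -1)) = Mul(-5, Rational(-1, 2)) = Rational(5, 2))
Mul(Z, Function('H')(Mul(13, Pow(26, -1)))) = Mul(Rational(-231, 254), Rational(5, 2)) = Rational(-1155, 508)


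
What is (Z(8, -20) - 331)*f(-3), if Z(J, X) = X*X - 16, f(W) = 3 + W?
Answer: 0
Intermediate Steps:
Z(J, X) = -16 + X² (Z(J, X) = X² - 16 = -16 + X²)
(Z(8, -20) - 331)*f(-3) = ((-16 + (-20)²) - 331)*(3 - 3) = ((-16 + 400) - 331)*0 = (384 - 331)*0 = 53*0 = 0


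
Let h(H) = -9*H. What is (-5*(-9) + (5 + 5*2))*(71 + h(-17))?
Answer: 13440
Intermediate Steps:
(-5*(-9) + (5 + 5*2))*(71 + h(-17)) = (-5*(-9) + (5 + 5*2))*(71 - 9*(-17)) = (45 + (5 + 10))*(71 + 153) = (45 + 15)*224 = 60*224 = 13440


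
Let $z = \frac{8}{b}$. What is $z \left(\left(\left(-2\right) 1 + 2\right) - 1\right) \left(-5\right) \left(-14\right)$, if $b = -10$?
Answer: $56$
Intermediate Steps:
$z = - \frac{4}{5}$ ($z = \frac{8}{-10} = 8 \left(- \frac{1}{10}\right) = - \frac{4}{5} \approx -0.8$)
$z \left(\left(\left(-2\right) 1 + 2\right) - 1\right) \left(-5\right) \left(-14\right) = - \frac{4 \left(\left(\left(-2\right) 1 + 2\right) - 1\right) \left(-5\right)}{5} \left(-14\right) = - \frac{4 \left(\left(-2 + 2\right) - 1\right) \left(-5\right)}{5} \left(-14\right) = - \frac{4 \left(0 - 1\right) \left(-5\right)}{5} \left(-14\right) = - \frac{4 \left(\left(-1\right) \left(-5\right)\right)}{5} \left(-14\right) = \left(- \frac{4}{5}\right) 5 \left(-14\right) = \left(-4\right) \left(-14\right) = 56$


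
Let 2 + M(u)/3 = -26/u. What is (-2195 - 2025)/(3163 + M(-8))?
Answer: -16880/12667 ≈ -1.3326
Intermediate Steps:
M(u) = -6 - 78/u (M(u) = -6 + 3*(-26/u) = -6 - 78/u)
(-2195 - 2025)/(3163 + M(-8)) = (-2195 - 2025)/(3163 + (-6 - 78/(-8))) = -4220/(3163 + (-6 - 78*(-⅛))) = -4220/(3163 + (-6 + 39/4)) = -4220/(3163 + 15/4) = -4220/12667/4 = -4220*4/12667 = -16880/12667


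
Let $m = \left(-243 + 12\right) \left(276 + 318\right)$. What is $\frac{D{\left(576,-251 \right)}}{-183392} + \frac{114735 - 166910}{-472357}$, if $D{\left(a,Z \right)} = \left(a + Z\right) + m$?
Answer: $\frac{74228954973}{86626494944} \approx 0.85688$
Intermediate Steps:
$m = -137214$ ($m = \left(-231\right) 594 = -137214$)
$D{\left(a,Z \right)} = -137214 + Z + a$ ($D{\left(a,Z \right)} = \left(a + Z\right) - 137214 = \left(Z + a\right) - 137214 = -137214 + Z + a$)
$\frac{D{\left(576,-251 \right)}}{-183392} + \frac{114735 - 166910}{-472357} = \frac{-137214 - 251 + 576}{-183392} + \frac{114735 - 166910}{-472357} = \left(-136889\right) \left(- \frac{1}{183392}\right) - - \frac{52175}{472357} = \frac{136889}{183392} + \frac{52175}{472357} = \frac{74228954973}{86626494944}$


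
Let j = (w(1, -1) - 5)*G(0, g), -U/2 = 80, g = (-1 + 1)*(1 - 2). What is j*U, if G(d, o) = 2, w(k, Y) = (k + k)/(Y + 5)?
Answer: 1440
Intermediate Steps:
g = 0 (g = 0*(-1) = 0)
w(k, Y) = 2*k/(5 + Y) (w(k, Y) = (2*k)/(5 + Y) = 2*k/(5 + Y))
U = -160 (U = -2*80 = -160)
j = -9 (j = (2*1/(5 - 1) - 5)*2 = (2*1/4 - 5)*2 = (2*1*(¼) - 5)*2 = (½ - 5)*2 = -9/2*2 = -9)
j*U = -9*(-160) = 1440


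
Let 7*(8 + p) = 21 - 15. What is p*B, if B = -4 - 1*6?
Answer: 500/7 ≈ 71.429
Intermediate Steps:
B = -10 (B = -4 - 6 = -10)
p = -50/7 (p = -8 + (21 - 15)/7 = -8 + (⅐)*6 = -8 + 6/7 = -50/7 ≈ -7.1429)
p*B = -50/7*(-10) = 500/7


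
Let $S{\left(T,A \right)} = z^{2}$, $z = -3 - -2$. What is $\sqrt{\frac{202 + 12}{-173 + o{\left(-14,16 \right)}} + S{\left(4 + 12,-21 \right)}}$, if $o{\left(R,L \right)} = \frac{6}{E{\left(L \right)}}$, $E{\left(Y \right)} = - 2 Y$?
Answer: $\frac{i \sqrt{1809463}}{2771} \approx 0.48544 i$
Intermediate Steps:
$z = -1$ ($z = -3 + 2 = -1$)
$o{\left(R,L \right)} = - \frac{3}{L}$ ($o{\left(R,L \right)} = \frac{6}{\left(-2\right) L} = 6 \left(- \frac{1}{2 L}\right) = - \frac{3}{L}$)
$S{\left(T,A \right)} = 1$ ($S{\left(T,A \right)} = \left(-1\right)^{2} = 1$)
$\sqrt{\frac{202 + 12}{-173 + o{\left(-14,16 \right)}} + S{\left(4 + 12,-21 \right)}} = \sqrt{\frac{202 + 12}{-173 - \frac{3}{16}} + 1} = \sqrt{\frac{214}{-173 - \frac{3}{16}} + 1} = \sqrt{\frac{214}{- \frac{2771}{16}} + 1} = \sqrt{214 \left(- \frac{16}{2771}\right) + 1} = \sqrt{- \frac{3424}{2771} + 1} = \sqrt{- \frac{653}{2771}} = \frac{i \sqrt{1809463}}{2771}$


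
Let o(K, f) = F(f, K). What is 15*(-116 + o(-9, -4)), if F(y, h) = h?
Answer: -1875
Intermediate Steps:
o(K, f) = K
15*(-116 + o(-9, -4)) = 15*(-116 - 9) = 15*(-125) = -1875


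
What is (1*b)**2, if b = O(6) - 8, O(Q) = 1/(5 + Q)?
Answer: 7569/121 ≈ 62.554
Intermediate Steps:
b = -87/11 (b = 1/(5 + 6) - 8 = 1/11 - 8 = -87/11 ≈ -7.9091)
(1*b)**2 = (1*(-87/11))**2 = (-87/11)**2 = 7569/121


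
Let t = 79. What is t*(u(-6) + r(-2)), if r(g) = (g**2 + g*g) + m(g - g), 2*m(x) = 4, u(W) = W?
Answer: 316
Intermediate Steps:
m(x) = 2 (m(x) = (1/2)*4 = 2)
r(g) = 2 + 2*g**2 (r(g) = (g**2 + g*g) + 2 = (g**2 + g**2) + 2 = 2*g**2 + 2 = 2 + 2*g**2)
t*(u(-6) + r(-2)) = 79*(-6 + (2 + 2*(-2)**2)) = 79*(-6 + (2 + 2*4)) = 79*(-6 + (2 + 8)) = 79*(-6 + 10) = 79*4 = 316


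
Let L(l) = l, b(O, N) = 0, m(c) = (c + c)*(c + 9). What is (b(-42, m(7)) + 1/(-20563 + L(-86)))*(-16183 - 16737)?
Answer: 32920/20649 ≈ 1.5943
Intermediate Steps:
m(c) = 2*c*(9 + c) (m(c) = (2*c)*(9 + c) = 2*c*(9 + c))
(b(-42, m(7)) + 1/(-20563 + L(-86)))*(-16183 - 16737) = (0 + 1/(-20563 - 86))*(-16183 - 16737) = (0 + 1/(-20649))*(-32920) = (0 - 1/20649)*(-32920) = -1/20649*(-32920) = 32920/20649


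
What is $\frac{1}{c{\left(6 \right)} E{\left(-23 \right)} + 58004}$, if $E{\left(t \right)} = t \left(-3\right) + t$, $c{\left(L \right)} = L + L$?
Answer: $\frac{1}{58556} \approx 1.7078 \cdot 10^{-5}$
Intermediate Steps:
$c{\left(L \right)} = 2 L$
$E{\left(t \right)} = - 2 t$ ($E{\left(t \right)} = - 3 t + t = - 2 t$)
$\frac{1}{c{\left(6 \right)} E{\left(-23 \right)} + 58004} = \frac{1}{2 \cdot 6 \left(\left(-2\right) \left(-23\right)\right) + 58004} = \frac{1}{12 \cdot 46 + 58004} = \frac{1}{552 + 58004} = \frac{1}{58556}$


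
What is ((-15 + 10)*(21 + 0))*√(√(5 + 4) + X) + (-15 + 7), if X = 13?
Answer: -428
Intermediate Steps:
((-15 + 10)*(21 + 0))*√(√(5 + 4) + X) + (-15 + 7) = ((-15 + 10)*(21 + 0))*√(√(5 + 4) + 13) + (-15 + 7) = (-5*21)*√(√9 + 13) - 8 = -105*√(3 + 13) - 8 = -105*√16 - 8 = -105*4 - 8 = -420 - 8 = -428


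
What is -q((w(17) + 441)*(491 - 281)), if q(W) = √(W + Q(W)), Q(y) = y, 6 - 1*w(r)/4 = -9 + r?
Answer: -2*√45465 ≈ -426.45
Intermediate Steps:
w(r) = 60 - 4*r (w(r) = 24 - 4*(-9 + r) = 24 + (36 - 4*r) = 60 - 4*r)
q(W) = √2*√W (q(W) = √(W + W) = √(2*W) = √2*√W)
-q((w(17) + 441)*(491 - 281)) = -√2*√(((60 - 4*17) + 441)*(491 - 281)) = -√2*√(((60 - 68) + 441)*210) = -√2*√((-8 + 441)*210) = -√2*√(433*210) = -√2*√90930 = -2*√45465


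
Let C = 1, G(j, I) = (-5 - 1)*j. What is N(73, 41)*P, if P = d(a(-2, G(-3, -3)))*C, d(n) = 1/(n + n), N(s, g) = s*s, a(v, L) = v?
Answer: -5329/4 ≈ -1332.3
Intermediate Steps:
G(j, I) = -6*j
N(s, g) = s²
d(n) = 1/(2*n)
P = -¼ (P = ((½)/(-2))*1 = ((½)*(-½))*1 = -¼*1 = -¼ ≈ -0.25000)
N(73, 41)*P = 73²*(-¼) = 5329*(-¼) = -5329/4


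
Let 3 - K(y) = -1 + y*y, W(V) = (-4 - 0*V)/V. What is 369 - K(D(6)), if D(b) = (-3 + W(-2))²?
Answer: 366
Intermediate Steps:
W(V) = -4/V (W(V) = (-4 - 1*0)/V = (-4 + 0)/V = -4/V)
D(b) = 1 (D(b) = (-3 - 4/(-2))² = (-3 - 4*(-½))² = (-3 + 2)² = (-1)² = 1)
K(y) = 4 - y² (K(y) = 3 - (-1 + y*y) = 3 - (-1 + y²) = 3 + (1 - y²) = 4 - y²)
369 - K(D(6)) = 369 - (4 - 1*1²) = 369 - (4 - 1*1) = 369 - (4 - 1) = 369 - 1*3 = 369 - 3 = 366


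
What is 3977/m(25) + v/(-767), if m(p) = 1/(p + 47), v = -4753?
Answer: 219630601/767 ≈ 2.8635e+5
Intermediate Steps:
m(p) = 1/(47 + p)
3977/m(25) + v/(-767) = 3977/(1/(47 + 25)) - 4753/(-767) = 3977/(1/72) - 4753*(-1/767) = 3977/(1/72) + 4753/767 = 3977*72 + 4753/767 = 286344 + 4753/767 = 219630601/767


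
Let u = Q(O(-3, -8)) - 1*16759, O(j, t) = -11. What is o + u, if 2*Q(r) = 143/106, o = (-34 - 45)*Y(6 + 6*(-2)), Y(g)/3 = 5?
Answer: -3803985/212 ≈ -17943.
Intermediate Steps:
Y(g) = 15 (Y(g) = 3*5 = 15)
o = -1185 (o = (-34 - 45)*15 = -79*15 = -1185)
Q(r) = 143/212 (Q(r) = (143/106)/2 = (143*(1/106))/2 = (½)*(143/106) = 143/212)
u = -3552765/212 (u = 143/212 - 1*16759 = 143/212 - 16759 = -3552765/212 ≈ -16758.)
o + u = -1185 - 3552765/212 = -3803985/212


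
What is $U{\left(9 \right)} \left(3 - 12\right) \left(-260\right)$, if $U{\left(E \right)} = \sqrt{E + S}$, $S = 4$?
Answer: $2340 \sqrt{13} \approx 8437.0$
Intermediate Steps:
$U{\left(E \right)} = \sqrt{4 + E}$ ($U{\left(E \right)} = \sqrt{E + 4} = \sqrt{4 + E}$)
$U{\left(9 \right)} \left(3 - 12\right) \left(-260\right) = \sqrt{4 + 9} \left(3 - 12\right) \left(-260\right) = \sqrt{13} \left(3 - 12\right) \left(-260\right) = \sqrt{13} \left(-9\right) \left(-260\right) = - 9 \sqrt{13} \left(-260\right) = 2340 \sqrt{13}$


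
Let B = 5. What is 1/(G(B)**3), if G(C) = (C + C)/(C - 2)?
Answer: 27/1000 ≈ 0.027000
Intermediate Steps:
G(C) = 2*C/(-2 + C) (G(C) = (2*C)/(-2 + C) = 2*C/(-2 + C))
1/(G(B)**3) = 1/((2*5/(-2 + 5))**3) = 1/((2*5/3)**3) = 1/((2*5*(1/3))**3) = 1/((10/3)**3) = 1/(1000/27) = 27/1000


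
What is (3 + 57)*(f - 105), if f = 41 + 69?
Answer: 300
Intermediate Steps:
f = 110
(3 + 57)*(f - 105) = (3 + 57)*(110 - 105) = 60*5 = 300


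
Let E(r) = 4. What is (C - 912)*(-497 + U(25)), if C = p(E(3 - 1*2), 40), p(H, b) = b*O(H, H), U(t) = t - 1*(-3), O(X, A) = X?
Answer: 352688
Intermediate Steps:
U(t) = 3 + t (U(t) = t + 3 = 3 + t)
p(H, b) = H*b (p(H, b) = b*H = H*b)
C = 160 (C = 4*40 = 160)
(C - 912)*(-497 + U(25)) = (160 - 912)*(-497 + (3 + 25)) = -752*(-497 + 28) = -752*(-469) = 352688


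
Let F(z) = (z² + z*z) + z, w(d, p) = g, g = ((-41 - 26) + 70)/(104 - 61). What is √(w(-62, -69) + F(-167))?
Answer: 2*√25706217/43 ≈ 235.82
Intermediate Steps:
g = 3/43 (g = (-67 + 70)/43 = 3*(1/43) = 3/43 ≈ 0.069767)
w(d, p) = 3/43
F(z) = z + 2*z² (F(z) = (z² + z²) + z = 2*z² + z = z + 2*z²)
√(w(-62, -69) + F(-167)) = √(3/43 - 167*(1 + 2*(-167))) = √(3/43 - 167*(1 - 334)) = √(3/43 - 167*(-333)) = √(3/43 + 55611) = √(2391276/43) = 2*√25706217/43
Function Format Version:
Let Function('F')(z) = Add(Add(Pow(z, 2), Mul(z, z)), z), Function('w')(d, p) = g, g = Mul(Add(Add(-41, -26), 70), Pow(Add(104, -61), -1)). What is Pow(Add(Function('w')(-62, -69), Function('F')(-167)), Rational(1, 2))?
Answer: Mul(Rational(2, 43), Pow(25706217, Rational(1, 2))) ≈ 235.82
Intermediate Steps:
g = Rational(3, 43) (g = Mul(Add(-67, 70), Pow(43, -1)) = Mul(3, Rational(1, 43)) = Rational(3, 43) ≈ 0.069767)
Function('w')(d, p) = Rational(3, 43)
Function('F')(z) = Add(z, Mul(2, Pow(z, 2))) (Function('F')(z) = Add(Add(Pow(z, 2), Pow(z, 2)), z) = Add(Mul(2, Pow(z, 2)), z) = Add(z, Mul(2, Pow(z, 2))))
Pow(Add(Function('w')(-62, -69), Function('F')(-167)), Rational(1, 2)) = Pow(Add(Rational(3, 43), Mul(-167, Add(1, Mul(2, -167)))), Rational(1, 2)) = Pow(Add(Rational(3, 43), Mul(-167, Add(1, -334))), Rational(1, 2)) = Pow(Add(Rational(3, 43), Mul(-167, -333)), Rational(1, 2)) = Pow(Add(Rational(3, 43), 55611), Rational(1, 2)) = Pow(Rational(2391276, 43), Rational(1, 2)) = Mul(Rational(2, 43), Pow(25706217, Rational(1, 2)))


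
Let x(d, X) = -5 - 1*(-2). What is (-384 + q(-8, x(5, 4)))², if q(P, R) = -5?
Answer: 151321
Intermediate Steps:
x(d, X) = -3 (x(d, X) = -5 + 2 = -3)
(-384 + q(-8, x(5, 4)))² = (-384 - 5)² = (-389)² = 151321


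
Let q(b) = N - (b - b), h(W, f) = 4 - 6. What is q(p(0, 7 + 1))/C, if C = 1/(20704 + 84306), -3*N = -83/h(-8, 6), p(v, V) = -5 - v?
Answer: -4357915/3 ≈ -1.4526e+6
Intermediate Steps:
h(W, f) = -2
N = -83/6 (N = -(-83)/(3*(-2)) = -(-83)*(-1)/(3*2) = -⅓*83/2 = -83/6 ≈ -13.833)
q(b) = -83/6 (q(b) = -83/6 - (b - b) = -83/6 - 1*0 = -83/6 + 0 = -83/6)
C = 1/105010 ≈ 9.5229e-6
q(p(0, 7 + 1))/C = -83/(6*1/105010) = -83/6*105010 = -4357915/3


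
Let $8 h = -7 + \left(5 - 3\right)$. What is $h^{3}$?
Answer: $- \frac{125}{512} \approx -0.24414$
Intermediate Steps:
$h = - \frac{5}{8}$ ($h = \frac{-7 + \left(5 - 3\right)}{8} = \frac{-7 + 2}{8} = \frac{1}{8} \left(-5\right) = - \frac{5}{8} \approx -0.625$)
$h^{3} = \left(- \frac{5}{8}\right)^{3} = - \frac{125}{512}$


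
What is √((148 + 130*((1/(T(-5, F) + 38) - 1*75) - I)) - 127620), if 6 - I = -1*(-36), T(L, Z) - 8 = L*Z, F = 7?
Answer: 2*I*√4032633/11 ≈ 365.12*I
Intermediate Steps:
T(L, Z) = 8 + L*Z
I = -30 (I = 6 - (-1)*(-36) = 6 - 1*36 = 6 - 36 = -30)
√((148 + 130*((1/(T(-5, F) + 38) - 1*75) - I)) - 127620) = √((148 + 130*((1/((8 - 5*7) + 38) - 1*75) - 1*(-30))) - 127620) = √((148 + 130*((1/((8 - 35) + 38) - 75) + 30)) - 127620) = √((148 + 130*((1/(-27 + 38) - 75) + 30)) - 127620) = √((148 + 130*((1/11 - 75) + 30)) - 127620) = √((148 + 130*(-824/11 + 30)) - 127620) = √((148 + 130*(-494/11)) - 127620) = √((148 - 64220/11) - 127620) = √(-62592/11 - 127620) = √(-1466412/11) = 2*I*√4032633/11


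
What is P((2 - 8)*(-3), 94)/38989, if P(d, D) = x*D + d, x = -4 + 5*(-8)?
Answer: -4118/38989 ≈ -0.10562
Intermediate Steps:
x = -44 (x = -4 - 40 = -44)
P(d, D) = d - 44*D (P(d, D) = -44*D + d = d - 44*D)
P((2 - 8)*(-3), 94)/38989 = ((2 - 8)*(-3) - 44*94)/38989 = (-6*(-3) - 4136)*(1/38989) = (18 - 4136)*(1/38989) = -4118*1/38989 = -4118/38989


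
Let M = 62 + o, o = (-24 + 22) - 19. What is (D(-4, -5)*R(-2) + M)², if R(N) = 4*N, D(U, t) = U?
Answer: 5329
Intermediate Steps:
o = -21 (o = -2 - 19 = -21)
M = 41 (M = 62 - 21 = 41)
(D(-4, -5)*R(-2) + M)² = (-16*(-2) + 41)² = (-4*(-8) + 41)² = (32 + 41)² = 73² = 5329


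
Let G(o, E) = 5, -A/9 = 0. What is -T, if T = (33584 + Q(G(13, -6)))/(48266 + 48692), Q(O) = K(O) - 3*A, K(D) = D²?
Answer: -33609/96958 ≈ -0.34663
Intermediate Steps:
A = 0 (A = -9*0 = 0)
Q(O) = O² (Q(O) = O² - 3*0 = O² + 0 = O²)
T = 33609/96958 (T = (33584 + 5²)/(48266 + 48692) = (33584 + 25)/96958 = 33609*(1/96958) = 33609/96958 ≈ 0.34663)
-T = -1*33609/96958 = -33609/96958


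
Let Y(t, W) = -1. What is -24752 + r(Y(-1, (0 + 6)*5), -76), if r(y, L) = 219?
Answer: -24533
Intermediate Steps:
-24752 + r(Y(-1, (0 + 6)*5), -76) = -24752 + 219 = -24533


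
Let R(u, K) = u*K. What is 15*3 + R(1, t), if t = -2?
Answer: 43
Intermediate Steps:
R(u, K) = K*u
15*3 + R(1, t) = 15*3 - 2*1 = 45 - 2 = 43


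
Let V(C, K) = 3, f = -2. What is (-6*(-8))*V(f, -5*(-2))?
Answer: 144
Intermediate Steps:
(-6*(-8))*V(f, -5*(-2)) = -6*(-8)*3 = 48*3 = 144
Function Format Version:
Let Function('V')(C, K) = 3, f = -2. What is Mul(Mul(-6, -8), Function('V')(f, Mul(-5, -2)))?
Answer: 144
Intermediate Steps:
Mul(Mul(-6, -8), Function('V')(f, Mul(-5, -2))) = Mul(Mul(-6, -8), 3) = Mul(48, 3) = 144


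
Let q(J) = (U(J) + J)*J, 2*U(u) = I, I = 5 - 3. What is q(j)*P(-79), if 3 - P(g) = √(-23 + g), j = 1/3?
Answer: 4/3 - 4*I*√102/9 ≈ 1.3333 - 4.4887*I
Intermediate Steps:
I = 2
U(u) = 1 (U(u) = (½)*2 = 1)
j = ⅓ ≈ 0.33333
P(g) = 3 - √(-23 + g)
q(J) = J*(1 + J) (q(J) = (1 + J)*J = J*(1 + J))
q(j)*P(-79) = ((1 + ⅓)/3)*(3 - √(-23 - 79)) = ((⅓)*(4/3))*(3 - √(-102)) = 4*(3 - I*√102)/9 = 4/3 - 4*I*√102/9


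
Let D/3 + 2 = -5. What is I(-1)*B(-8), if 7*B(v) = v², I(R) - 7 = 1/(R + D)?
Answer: 4896/77 ≈ 63.584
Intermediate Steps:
D = -21 (D = -6 + 3*(-5) = -6 - 15 = -21)
I(R) = 7 + 1/(-21 + R) (I(R) = 7 + 1/(R - 21) = 7 + 1/(-21 + R))
B(v) = v²/7
I(-1)*B(-8) = ((-146 + 7*(-1))/(-21 - 1))*((⅐)*(-8)²) = ((-146 - 7)/(-22))*((⅐)*64) = -1/22*(-153)*(64/7) = (153/22)*(64/7) = 4896/77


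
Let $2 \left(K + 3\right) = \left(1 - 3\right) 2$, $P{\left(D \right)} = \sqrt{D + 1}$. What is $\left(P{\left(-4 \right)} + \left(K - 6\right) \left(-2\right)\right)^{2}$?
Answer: $\left(22 + i \sqrt{3}\right)^{2} \approx 481.0 + 76.21 i$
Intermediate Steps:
$P{\left(D \right)} = \sqrt{1 + D}$
$K = -5$ ($K = -3 + \frac{\left(1 - 3\right) 2}{2} = -3 + \frac{\left(-2\right) 2}{2} = -3 + \frac{1}{2} \left(-4\right) = -3 - 2 = -5$)
$\left(P{\left(-4 \right)} + \left(K - 6\right) \left(-2\right)\right)^{2} = \left(\sqrt{1 - 4} + \left(-5 - 6\right) \left(-2\right)\right)^{2} = \left(\sqrt{-3} - -22\right)^{2} = \left(i \sqrt{3} + 22\right)^{2} = \left(22 + i \sqrt{3}\right)^{2}$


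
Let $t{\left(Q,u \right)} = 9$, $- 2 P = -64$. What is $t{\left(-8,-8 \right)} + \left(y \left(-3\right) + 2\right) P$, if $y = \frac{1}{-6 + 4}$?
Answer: $121$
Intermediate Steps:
$P = 32$ ($P = \left(- \frac{1}{2}\right) \left(-64\right) = 32$)
$y = - \frac{1}{2}$ ($y = \frac{1}{-2} = - \frac{1}{2} \approx -0.5$)
$t{\left(-8,-8 \right)} + \left(y \left(-3\right) + 2\right) P = 9 + \left(\left(- \frac{1}{2}\right) \left(-3\right) + 2\right) 32 = 9 + \left(\frac{3}{2} + 2\right) 32 = 9 + \frac{7}{2} \cdot 32 = 9 + 112 = 121$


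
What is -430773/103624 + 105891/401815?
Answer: -162118204011/41637677560 ≈ -3.8935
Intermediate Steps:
-430773/103624 + 105891/401815 = -162118204011/41637677560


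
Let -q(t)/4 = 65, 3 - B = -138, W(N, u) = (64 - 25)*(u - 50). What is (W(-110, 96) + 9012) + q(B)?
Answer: 10546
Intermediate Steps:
W(N, u) = -1950 + 39*u (W(N, u) = 39*(-50 + u) = -1950 + 39*u)
B = 141 (B = 3 - 1*(-138) = 3 + 138 = 141)
q(t) = -260 (q(t) = -4*65 = -260)
(W(-110, 96) + 9012) + q(B) = ((-1950 + 39*96) + 9012) - 260 = ((-1950 + 3744) + 9012) - 260 = (1794 + 9012) - 260 = 10806 - 260 = 10546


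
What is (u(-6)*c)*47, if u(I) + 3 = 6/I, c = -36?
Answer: 6768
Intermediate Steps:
u(I) = -3 + 6/I
(u(-6)*c)*47 = ((-3 + 6/(-6))*(-36))*47 = ((-3 + 6*(-⅙))*(-36))*47 = ((-3 - 1)*(-36))*47 = -4*(-36)*47 = 144*47 = 6768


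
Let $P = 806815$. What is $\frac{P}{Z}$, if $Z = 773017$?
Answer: $\frac{806815}{773017} \approx 1.0437$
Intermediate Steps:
$\frac{P}{Z} = \frac{806815}{773017}$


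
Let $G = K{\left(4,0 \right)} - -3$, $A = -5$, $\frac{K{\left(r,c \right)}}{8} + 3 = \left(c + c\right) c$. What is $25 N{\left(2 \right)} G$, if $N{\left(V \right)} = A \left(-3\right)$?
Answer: $-7875$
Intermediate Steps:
$K{\left(r,c \right)} = -24 + 16 c^{2}$ ($K{\left(r,c \right)} = -24 + 8 \left(c + c\right) c = -24 + 8 \cdot 2 c c = -24 + 8 \cdot 2 c^{2} = -24 + 16 c^{2}$)
$N{\left(V \right)} = 15$ ($N{\left(V \right)} = \left(-5\right) \left(-3\right) = 15$)
$G = -21$ ($G = \left(-24 + 16 \cdot 0^{2}\right) - -3 = \left(-24 + 16 \cdot 0\right) + 3 = \left(-24 + 0\right) + 3 = -24 + 3 = -21$)
$25 N{\left(2 \right)} G = 25 \cdot 15 \left(-21\right) = 375 \left(-21\right) = -7875$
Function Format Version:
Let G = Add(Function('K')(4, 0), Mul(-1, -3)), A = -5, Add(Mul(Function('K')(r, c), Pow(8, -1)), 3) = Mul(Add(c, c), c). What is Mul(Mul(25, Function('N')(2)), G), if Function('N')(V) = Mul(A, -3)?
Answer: -7875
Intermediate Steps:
Function('K')(r, c) = Add(-24, Mul(16, Pow(c, 2))) (Function('K')(r, c) = Add(-24, Mul(8, Mul(Add(c, c), c))) = Add(-24, Mul(8, Mul(Mul(2, c), c))) = Add(-24, Mul(8, Mul(2, Pow(c, 2)))) = Add(-24, Mul(16, Pow(c, 2))))
Function('N')(V) = 15 (Function('N')(V) = Mul(-5, -3) = 15)
G = -21 (G = Add(Add(-24, Mul(16, Pow(0, 2))), Mul(-1, -3)) = Add(Add(-24, Mul(16, 0)), 3) = Add(Add(-24, 0), 3) = Add(-24, 3) = -21)
Mul(Mul(25, Function('N')(2)), G) = Mul(Mul(25, 15), -21) = Mul(375, -21) = -7875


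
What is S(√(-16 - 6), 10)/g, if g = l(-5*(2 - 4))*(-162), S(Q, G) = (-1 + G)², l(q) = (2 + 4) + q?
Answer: -1/32 ≈ -0.031250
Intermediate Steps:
l(q) = 6 + q
g = -2592 (g = (6 - 5*(2 - 4))*(-162) = (6 - 5*(-2))*(-162) = (6 + 10)*(-162) = 16*(-162) = -2592)
S(√(-16 - 6), 10)/g = (-1 + 10)²/(-2592) = 9²*(-1/2592) = 81*(-1/2592) = -1/32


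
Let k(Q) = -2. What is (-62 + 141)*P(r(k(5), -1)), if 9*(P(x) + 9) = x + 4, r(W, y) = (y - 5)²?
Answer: -3239/9 ≈ -359.89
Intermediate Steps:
r(W, y) = (-5 + y)²
P(x) = -77/9 + x/9 (P(x) = -9 + (x + 4)/9 = -9 + (4 + x)/9 = -9 + (4/9 + x/9) = -77/9 + x/9)
(-62 + 141)*P(r(k(5), -1)) = (-62 + 141)*(-77/9 + (-5 - 1)²/9) = 79*(-77/9 + (⅑)*(-6)²) = 79*(-77/9 + (⅑)*36) = 79*(-77/9 + 4) = 79*(-41/9) = -3239/9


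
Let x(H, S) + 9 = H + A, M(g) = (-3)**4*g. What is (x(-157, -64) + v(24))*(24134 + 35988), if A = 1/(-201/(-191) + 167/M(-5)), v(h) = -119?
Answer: -421828727925/24754 ≈ -1.7041e+7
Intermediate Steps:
M(g) = 81*g
A = 77355/49508 (A = 1/(-201/(-191) + 167/((81*(-5)))) = 1/(-201*(-1/191) + 167/(-405)) = 1/(201/191 + 167*(-1/405)) = 1/(201/191 - 167/405) = 1/(49508/77355) = 77355/49508 ≈ 1.5625)
x(H, S) = -368217/49508 + H (x(H, S) = -9 + (H + 77355/49508) = -9 + (77355/49508 + H) = -368217/49508 + H)
(x(-157, -64) + v(24))*(24134 + 35988) = ((-368217/49508 - 157) - 119)*(24134 + 35988) = (-8140973/49508 - 119)*60122 = -14032425/49508*60122 = -421828727925/24754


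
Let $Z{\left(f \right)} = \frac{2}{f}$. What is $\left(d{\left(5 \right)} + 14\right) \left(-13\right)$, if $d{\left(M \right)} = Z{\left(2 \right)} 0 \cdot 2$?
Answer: $-182$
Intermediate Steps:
$d{\left(M \right)} = 0$ ($d{\left(M \right)} = \frac{2}{2} \cdot 0 \cdot 2 = 2 \cdot \frac{1}{2} \cdot 0 \cdot 2 = 1 \cdot 0 \cdot 2 = 0 \cdot 2 = 0$)
$\left(d{\left(5 \right)} + 14\right) \left(-13\right) = \left(0 + 14\right) \left(-13\right) = 14 \left(-13\right) = -182$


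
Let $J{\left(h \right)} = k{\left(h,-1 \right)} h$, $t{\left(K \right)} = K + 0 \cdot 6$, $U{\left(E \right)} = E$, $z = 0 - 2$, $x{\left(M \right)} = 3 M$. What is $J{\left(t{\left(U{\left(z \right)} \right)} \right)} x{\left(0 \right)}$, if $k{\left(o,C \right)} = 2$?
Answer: $0$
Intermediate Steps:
$z = -2$ ($z = 0 - 2 = -2$)
$t{\left(K \right)} = K$ ($t{\left(K \right)} = K + 0 = K$)
$J{\left(h \right)} = 2 h$
$J{\left(t{\left(U{\left(z \right)} \right)} \right)} x{\left(0 \right)} = 2 \left(-2\right) 3 \cdot 0 = \left(-4\right) 0 = 0$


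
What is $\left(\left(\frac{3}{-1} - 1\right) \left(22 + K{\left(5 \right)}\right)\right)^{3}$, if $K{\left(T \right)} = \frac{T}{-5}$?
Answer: $-592704$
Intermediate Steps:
$K{\left(T \right)} = - \frac{T}{5}$ ($K{\left(T \right)} = T \left(- \frac{1}{5}\right) = - \frac{T}{5}$)
$\left(\left(\frac{3}{-1} - 1\right) \left(22 + K{\left(5 \right)}\right)\right)^{3} = \left(\left(\frac{3}{-1} - 1\right) \left(22 - 1\right)\right)^{3} = \left(\left(3 \left(-1\right) - 1\right) \left(22 - 1\right)\right)^{3} = \left(\left(-3 - 1\right) 21\right)^{3} = \left(\left(-4\right) 21\right)^{3} = \left(-84\right)^{3} = -592704$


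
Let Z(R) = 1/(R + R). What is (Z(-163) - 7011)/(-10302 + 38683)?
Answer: -2285587/9252206 ≈ -0.24703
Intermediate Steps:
Z(R) = 1/(2*R)
(Z(-163) - 7011)/(-10302 + 38683) = ((½)/(-163) - 7011)/(-10302 + 38683) = ((½)*(-1/163) - 7011)/28381 = (-1/326 - 7011)*(1/28381) = -2285587/326*1/28381 = -2285587/9252206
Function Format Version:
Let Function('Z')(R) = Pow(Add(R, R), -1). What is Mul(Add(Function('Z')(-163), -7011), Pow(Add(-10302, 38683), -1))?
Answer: Rational(-2285587, 9252206) ≈ -0.24703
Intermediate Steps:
Function('Z')(R) = Mul(Rational(1, 2), Pow(R, -1)) (Function('Z')(R) = Pow(Mul(2, R), -1) = Mul(Rational(1, 2), Pow(R, -1)))
Mul(Add(Function('Z')(-163), -7011), Pow(Add(-10302, 38683), -1)) = Mul(Add(Mul(Rational(1, 2), Pow(-163, -1)), -7011), Pow(Add(-10302, 38683), -1)) = Mul(Add(Mul(Rational(1, 2), Rational(-1, 163)), -7011), Pow(28381, -1)) = Mul(Add(Rational(-1, 326), -7011), Rational(1, 28381)) = Mul(Rational(-2285587, 326), Rational(1, 28381)) = Rational(-2285587, 9252206)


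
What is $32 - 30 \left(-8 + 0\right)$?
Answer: $272$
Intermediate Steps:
$32 - 30 \left(-8 + 0\right) = 32 - -240 = 32 + 240 = 272$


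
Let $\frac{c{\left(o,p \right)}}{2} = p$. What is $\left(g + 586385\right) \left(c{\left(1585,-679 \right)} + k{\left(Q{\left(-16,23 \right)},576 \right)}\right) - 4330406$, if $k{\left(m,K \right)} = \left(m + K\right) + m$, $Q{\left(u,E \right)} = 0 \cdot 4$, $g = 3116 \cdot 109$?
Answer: $-728485084$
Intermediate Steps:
$c{\left(o,p \right)} = 2 p$
$g = 339644$
$Q{\left(u,E \right)} = 0$
$k{\left(m,K \right)} = K + 2 m$ ($k{\left(m,K \right)} = \left(K + m\right) + m = K + 2 m$)
$\left(g + 586385\right) \left(c{\left(1585,-679 \right)} + k{\left(Q{\left(-16,23 \right)},576 \right)}\right) - 4330406 = \left(339644 + 586385\right) \left(2 \left(-679\right) + \left(576 + 2 \cdot 0\right)\right) - 4330406 = 926029 \left(-1358 + \left(576 + 0\right)\right) - 4330406 = 926029 \left(-1358 + 576\right) - 4330406 = 926029 \left(-782\right) - 4330406 = -724154678 - 4330406 = -728485084$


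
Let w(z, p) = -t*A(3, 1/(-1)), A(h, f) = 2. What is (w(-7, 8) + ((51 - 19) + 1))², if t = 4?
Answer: 625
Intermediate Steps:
w(z, p) = -8 (w(z, p) = -4*2 = -8)
(w(-7, 8) + ((51 - 19) + 1))² = (-8 + ((51 - 19) + 1))² = (-8 + (32 + 1))² = (-8 + 33)² = 25² = 625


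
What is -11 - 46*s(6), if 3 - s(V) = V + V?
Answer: 403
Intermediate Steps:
s(V) = 3 - 2*V (s(V) = 3 - (V + V) = 3 - 2*V)
-11 - 46*s(6) = -11 - 46*(3 - 2*6) = -11 - 46*(3 - 12) = -11 - 46*(-9) = -11 + 414 = 403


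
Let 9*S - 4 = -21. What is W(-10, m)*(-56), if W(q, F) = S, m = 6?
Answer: 952/9 ≈ 105.78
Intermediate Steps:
S = -17/9 (S = 4/9 + (⅑)*(-21) = 4/9 - 7/3 = -17/9 ≈ -1.8889)
W(q, F) = -17/9
W(-10, m)*(-56) = -17/9*(-56) = 952/9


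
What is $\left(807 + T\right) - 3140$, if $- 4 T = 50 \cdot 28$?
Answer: $-2683$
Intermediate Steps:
$T = -350$ ($T = - \frac{50 \cdot 28}{4} = \left(- \frac{1}{4}\right) 1400 = -350$)
$\left(807 + T\right) - 3140 = \left(807 - 350\right) - 3140 = 457 - 3140 = -2683$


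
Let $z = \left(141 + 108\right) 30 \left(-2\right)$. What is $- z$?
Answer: $14940$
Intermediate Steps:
$z = -14940$ ($z = 249 \left(-60\right) = -14940$)
$- z = \left(-1\right) \left(-14940\right) = 14940$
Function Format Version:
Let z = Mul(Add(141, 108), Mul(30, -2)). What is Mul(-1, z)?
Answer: 14940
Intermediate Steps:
z = -14940 (z = Mul(249, -60) = -14940)
Mul(-1, z) = Mul(-1, -14940) = 14940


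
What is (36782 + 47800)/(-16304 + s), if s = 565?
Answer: -84582/15739 ≈ -5.3740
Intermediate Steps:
(36782 + 47800)/(-16304 + s) = (36782 + 47800)/(-16304 + 565) = 84582/(-15739) = 84582*(-1/15739) = -84582/15739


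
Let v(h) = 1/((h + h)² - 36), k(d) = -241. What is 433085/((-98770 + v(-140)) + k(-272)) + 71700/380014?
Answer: -6170352933103030/1474244932856021 ≈ -4.1854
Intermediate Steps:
v(h) = 1/(-36 + 4*h²) (v(h) = 1/((2*h)² - 36) = 1/(4*h² - 36) = 1/(-36 + 4*h²))
433085/((-98770 + v(-140)) + k(-272)) + 71700/380014 = 433085/((-98770 + 1/(4*(-9 + (-140)²))) - 241) + 71700/380014 = 433085/((-98770 + 1/(4*(-9 + 19600))) - 241) + 71700*(1/380014) = 433085/((-98770 + (¼)/19591) - 241) + 35850/190007 = 433085/((-98770 + (¼)*(1/19591)) - 241) + 35850/190007 = 433085/((-98770 + 1/78364) - 241) + 35850/190007 = 433085/(-7740012279/78364 - 241) + 35850/190007 = 433085/(-7758898003/78364) + 35850/190007 = 433085*(-78364/7758898003) + 35850/190007 = -33938272940/7758898003 + 35850/190007 = -6170352933103030/1474244932856021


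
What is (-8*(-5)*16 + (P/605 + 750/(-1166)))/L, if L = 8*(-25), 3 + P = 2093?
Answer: -34069/10600 ≈ -3.2141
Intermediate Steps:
P = 2090 (P = -3 + 2093 = 2090)
L = -200
(-8*(-5)*16 + (P/605 + 750/(-1166)))/L = (-8*(-5)*16 + (2090/605 + 750/(-1166)))/(-200) = (40*16 + (2090*(1/605) + 750*(-1/1166)))*(-1/200) = (640 + (38/11 - 375/583))*(-1/200) = (640 + 149/53)*(-1/200) = (34069/53)*(-1/200) = -34069/10600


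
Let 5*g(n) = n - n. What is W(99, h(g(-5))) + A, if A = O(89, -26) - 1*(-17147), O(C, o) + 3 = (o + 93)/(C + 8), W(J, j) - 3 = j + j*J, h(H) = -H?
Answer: 1663326/97 ≈ 17148.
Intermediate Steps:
g(n) = 0 (g(n) = (n - n)/5 = (⅕)*0 = 0)
W(J, j) = 3 + j + J*j (W(J, j) = 3 + (j + j*J) = 3 + (j + J*j) = 3 + j + J*j)
O(C, o) = -3 + (93 + o)/(8 + C) (O(C, o) = -3 + (o + 93)/(C + 8) = -3 + (93 + o)/(8 + C))
A = 1663035/97 (A = (69 - 26 - 3*89)/(8 + 89) - 1*(-17147) = (69 - 26 - 267)/97 + 17147 = (1/97)*(-224) + 17147 = -224/97 + 17147 = 1663035/97 ≈ 17145.)
W(99, h(g(-5))) + A = (3 - 1*0 + 99*(-1*0)) + 1663035/97 = (3 + 0 + 99*0) + 1663035/97 = (3 + 0 + 0) + 1663035/97 = 3 + 1663035/97 = 1663326/97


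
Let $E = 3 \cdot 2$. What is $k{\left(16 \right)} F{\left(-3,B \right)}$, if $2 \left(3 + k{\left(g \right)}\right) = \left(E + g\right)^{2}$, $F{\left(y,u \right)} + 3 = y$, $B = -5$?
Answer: $-1434$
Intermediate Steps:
$F{\left(y,u \right)} = -3 + y$
$E = 6$
$k{\left(g \right)} = -3 + \frac{\left(6 + g\right)^{2}}{2}$
$k{\left(16 \right)} F{\left(-3,B \right)} = \left(-3 + \frac{\left(6 + 16\right)^{2}}{2}\right) \left(-3 - 3\right) = \left(-3 + \frac{22^{2}}{2}\right) \left(-6\right) = \left(-3 + \frac{1}{2} \cdot 484\right) \left(-6\right) = \left(-3 + 242\right) \left(-6\right) = 239 \left(-6\right) = -1434$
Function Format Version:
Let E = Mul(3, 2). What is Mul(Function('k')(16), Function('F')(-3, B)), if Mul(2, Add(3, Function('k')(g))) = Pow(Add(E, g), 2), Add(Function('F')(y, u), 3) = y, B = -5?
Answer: -1434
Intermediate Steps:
Function('F')(y, u) = Add(-3, y)
E = 6
Function('k')(g) = Add(-3, Mul(Rational(1, 2), Pow(Add(6, g), 2)))
Mul(Function('k')(16), Function('F')(-3, B)) = Mul(Add(-3, Mul(Rational(1, 2), Pow(Add(6, 16), 2))), Add(-3, -3)) = Mul(Add(-3, Mul(Rational(1, 2), Pow(22, 2))), -6) = Mul(Add(-3, Mul(Rational(1, 2), 484)), -6) = Mul(Add(-3, 242), -6) = Mul(239, -6) = -1434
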